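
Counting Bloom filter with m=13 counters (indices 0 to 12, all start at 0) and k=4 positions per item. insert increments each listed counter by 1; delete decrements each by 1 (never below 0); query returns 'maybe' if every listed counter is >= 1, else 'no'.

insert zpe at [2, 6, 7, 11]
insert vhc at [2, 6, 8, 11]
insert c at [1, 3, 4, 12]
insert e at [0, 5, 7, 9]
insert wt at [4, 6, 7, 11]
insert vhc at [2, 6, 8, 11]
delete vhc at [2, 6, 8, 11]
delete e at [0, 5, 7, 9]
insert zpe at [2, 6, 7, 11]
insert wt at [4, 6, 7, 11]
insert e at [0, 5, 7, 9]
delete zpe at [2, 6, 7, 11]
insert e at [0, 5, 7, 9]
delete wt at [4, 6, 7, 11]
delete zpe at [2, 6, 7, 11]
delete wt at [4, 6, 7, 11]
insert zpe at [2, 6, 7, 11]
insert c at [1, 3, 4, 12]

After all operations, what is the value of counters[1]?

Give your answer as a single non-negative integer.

Answer: 2

Derivation:
Step 1: insert zpe at [2, 6, 7, 11] -> counters=[0,0,1,0,0,0,1,1,0,0,0,1,0]
Step 2: insert vhc at [2, 6, 8, 11] -> counters=[0,0,2,0,0,0,2,1,1,0,0,2,0]
Step 3: insert c at [1, 3, 4, 12] -> counters=[0,1,2,1,1,0,2,1,1,0,0,2,1]
Step 4: insert e at [0, 5, 7, 9] -> counters=[1,1,2,1,1,1,2,2,1,1,0,2,1]
Step 5: insert wt at [4, 6, 7, 11] -> counters=[1,1,2,1,2,1,3,3,1,1,0,3,1]
Step 6: insert vhc at [2, 6, 8, 11] -> counters=[1,1,3,1,2,1,4,3,2,1,0,4,1]
Step 7: delete vhc at [2, 6, 8, 11] -> counters=[1,1,2,1,2,1,3,3,1,1,0,3,1]
Step 8: delete e at [0, 5, 7, 9] -> counters=[0,1,2,1,2,0,3,2,1,0,0,3,1]
Step 9: insert zpe at [2, 6, 7, 11] -> counters=[0,1,3,1,2,0,4,3,1,0,0,4,1]
Step 10: insert wt at [4, 6, 7, 11] -> counters=[0,1,3,1,3,0,5,4,1,0,0,5,1]
Step 11: insert e at [0, 5, 7, 9] -> counters=[1,1,3,1,3,1,5,5,1,1,0,5,1]
Step 12: delete zpe at [2, 6, 7, 11] -> counters=[1,1,2,1,3,1,4,4,1,1,0,4,1]
Step 13: insert e at [0, 5, 7, 9] -> counters=[2,1,2,1,3,2,4,5,1,2,0,4,1]
Step 14: delete wt at [4, 6, 7, 11] -> counters=[2,1,2,1,2,2,3,4,1,2,0,3,1]
Step 15: delete zpe at [2, 6, 7, 11] -> counters=[2,1,1,1,2,2,2,3,1,2,0,2,1]
Step 16: delete wt at [4, 6, 7, 11] -> counters=[2,1,1,1,1,2,1,2,1,2,0,1,1]
Step 17: insert zpe at [2, 6, 7, 11] -> counters=[2,1,2,1,1,2,2,3,1,2,0,2,1]
Step 18: insert c at [1, 3, 4, 12] -> counters=[2,2,2,2,2,2,2,3,1,2,0,2,2]
Final counters=[2,2,2,2,2,2,2,3,1,2,0,2,2] -> counters[1]=2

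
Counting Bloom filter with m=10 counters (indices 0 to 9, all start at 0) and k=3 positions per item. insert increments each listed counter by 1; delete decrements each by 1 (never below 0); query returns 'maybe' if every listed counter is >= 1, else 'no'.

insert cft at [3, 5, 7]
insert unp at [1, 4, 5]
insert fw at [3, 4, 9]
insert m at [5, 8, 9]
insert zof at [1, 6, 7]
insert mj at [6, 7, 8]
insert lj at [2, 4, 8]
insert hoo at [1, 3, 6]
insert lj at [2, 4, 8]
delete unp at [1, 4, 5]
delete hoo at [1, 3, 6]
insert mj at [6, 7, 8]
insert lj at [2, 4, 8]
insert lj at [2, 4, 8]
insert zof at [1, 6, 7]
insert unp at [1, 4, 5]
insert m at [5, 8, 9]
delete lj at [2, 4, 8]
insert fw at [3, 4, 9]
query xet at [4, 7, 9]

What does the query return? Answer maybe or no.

Step 1: insert cft at [3, 5, 7] -> counters=[0,0,0,1,0,1,0,1,0,0]
Step 2: insert unp at [1, 4, 5] -> counters=[0,1,0,1,1,2,0,1,0,0]
Step 3: insert fw at [3, 4, 9] -> counters=[0,1,0,2,2,2,0,1,0,1]
Step 4: insert m at [5, 8, 9] -> counters=[0,1,0,2,2,3,0,1,1,2]
Step 5: insert zof at [1, 6, 7] -> counters=[0,2,0,2,2,3,1,2,1,2]
Step 6: insert mj at [6, 7, 8] -> counters=[0,2,0,2,2,3,2,3,2,2]
Step 7: insert lj at [2, 4, 8] -> counters=[0,2,1,2,3,3,2,3,3,2]
Step 8: insert hoo at [1, 3, 6] -> counters=[0,3,1,3,3,3,3,3,3,2]
Step 9: insert lj at [2, 4, 8] -> counters=[0,3,2,3,4,3,3,3,4,2]
Step 10: delete unp at [1, 4, 5] -> counters=[0,2,2,3,3,2,3,3,4,2]
Step 11: delete hoo at [1, 3, 6] -> counters=[0,1,2,2,3,2,2,3,4,2]
Step 12: insert mj at [6, 7, 8] -> counters=[0,1,2,2,3,2,3,4,5,2]
Step 13: insert lj at [2, 4, 8] -> counters=[0,1,3,2,4,2,3,4,6,2]
Step 14: insert lj at [2, 4, 8] -> counters=[0,1,4,2,5,2,3,4,7,2]
Step 15: insert zof at [1, 6, 7] -> counters=[0,2,4,2,5,2,4,5,7,2]
Step 16: insert unp at [1, 4, 5] -> counters=[0,3,4,2,6,3,4,5,7,2]
Step 17: insert m at [5, 8, 9] -> counters=[0,3,4,2,6,4,4,5,8,3]
Step 18: delete lj at [2, 4, 8] -> counters=[0,3,3,2,5,4,4,5,7,3]
Step 19: insert fw at [3, 4, 9] -> counters=[0,3,3,3,6,4,4,5,7,4]
Query xet: check counters[4]=6 counters[7]=5 counters[9]=4 -> maybe

Answer: maybe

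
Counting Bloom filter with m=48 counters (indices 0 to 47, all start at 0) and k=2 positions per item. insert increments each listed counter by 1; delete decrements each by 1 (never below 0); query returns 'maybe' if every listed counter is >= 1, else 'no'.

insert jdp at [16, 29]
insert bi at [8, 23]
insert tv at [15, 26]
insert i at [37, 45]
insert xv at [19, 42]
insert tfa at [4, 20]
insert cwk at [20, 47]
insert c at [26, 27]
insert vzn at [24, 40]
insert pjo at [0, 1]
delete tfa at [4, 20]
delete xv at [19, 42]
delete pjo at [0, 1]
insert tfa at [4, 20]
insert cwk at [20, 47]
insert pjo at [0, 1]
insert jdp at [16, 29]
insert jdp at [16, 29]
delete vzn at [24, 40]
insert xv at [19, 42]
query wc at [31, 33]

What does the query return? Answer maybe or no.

Answer: no

Derivation:
Step 1: insert jdp at [16, 29] -> counters=[0,0,0,0,0,0,0,0,0,0,0,0,0,0,0,0,1,0,0,0,0,0,0,0,0,0,0,0,0,1,0,0,0,0,0,0,0,0,0,0,0,0,0,0,0,0,0,0]
Step 2: insert bi at [8, 23] -> counters=[0,0,0,0,0,0,0,0,1,0,0,0,0,0,0,0,1,0,0,0,0,0,0,1,0,0,0,0,0,1,0,0,0,0,0,0,0,0,0,0,0,0,0,0,0,0,0,0]
Step 3: insert tv at [15, 26] -> counters=[0,0,0,0,0,0,0,0,1,0,0,0,0,0,0,1,1,0,0,0,0,0,0,1,0,0,1,0,0,1,0,0,0,0,0,0,0,0,0,0,0,0,0,0,0,0,0,0]
Step 4: insert i at [37, 45] -> counters=[0,0,0,0,0,0,0,0,1,0,0,0,0,0,0,1,1,0,0,0,0,0,0,1,0,0,1,0,0,1,0,0,0,0,0,0,0,1,0,0,0,0,0,0,0,1,0,0]
Step 5: insert xv at [19, 42] -> counters=[0,0,0,0,0,0,0,0,1,0,0,0,0,0,0,1,1,0,0,1,0,0,0,1,0,0,1,0,0,1,0,0,0,0,0,0,0,1,0,0,0,0,1,0,0,1,0,0]
Step 6: insert tfa at [4, 20] -> counters=[0,0,0,0,1,0,0,0,1,0,0,0,0,0,0,1,1,0,0,1,1,0,0,1,0,0,1,0,0,1,0,0,0,0,0,0,0,1,0,0,0,0,1,0,0,1,0,0]
Step 7: insert cwk at [20, 47] -> counters=[0,0,0,0,1,0,0,0,1,0,0,0,0,0,0,1,1,0,0,1,2,0,0,1,0,0,1,0,0,1,0,0,0,0,0,0,0,1,0,0,0,0,1,0,0,1,0,1]
Step 8: insert c at [26, 27] -> counters=[0,0,0,0,1,0,0,0,1,0,0,0,0,0,0,1,1,0,0,1,2,0,0,1,0,0,2,1,0,1,0,0,0,0,0,0,0,1,0,0,0,0,1,0,0,1,0,1]
Step 9: insert vzn at [24, 40] -> counters=[0,0,0,0,1,0,0,0,1,0,0,0,0,0,0,1,1,0,0,1,2,0,0,1,1,0,2,1,0,1,0,0,0,0,0,0,0,1,0,0,1,0,1,0,0,1,0,1]
Step 10: insert pjo at [0, 1] -> counters=[1,1,0,0,1,0,0,0,1,0,0,0,0,0,0,1,1,0,0,1,2,0,0,1,1,0,2,1,0,1,0,0,0,0,0,0,0,1,0,0,1,0,1,0,0,1,0,1]
Step 11: delete tfa at [4, 20] -> counters=[1,1,0,0,0,0,0,0,1,0,0,0,0,0,0,1,1,0,0,1,1,0,0,1,1,0,2,1,0,1,0,0,0,0,0,0,0,1,0,0,1,0,1,0,0,1,0,1]
Step 12: delete xv at [19, 42] -> counters=[1,1,0,0,0,0,0,0,1,0,0,0,0,0,0,1,1,0,0,0,1,0,0,1,1,0,2,1,0,1,0,0,0,0,0,0,0,1,0,0,1,0,0,0,0,1,0,1]
Step 13: delete pjo at [0, 1] -> counters=[0,0,0,0,0,0,0,0,1,0,0,0,0,0,0,1,1,0,0,0,1,0,0,1,1,0,2,1,0,1,0,0,0,0,0,0,0,1,0,0,1,0,0,0,0,1,0,1]
Step 14: insert tfa at [4, 20] -> counters=[0,0,0,0,1,0,0,0,1,0,0,0,0,0,0,1,1,0,0,0,2,0,0,1,1,0,2,1,0,1,0,0,0,0,0,0,0,1,0,0,1,0,0,0,0,1,0,1]
Step 15: insert cwk at [20, 47] -> counters=[0,0,0,0,1,0,0,0,1,0,0,0,0,0,0,1,1,0,0,0,3,0,0,1,1,0,2,1,0,1,0,0,0,0,0,0,0,1,0,0,1,0,0,0,0,1,0,2]
Step 16: insert pjo at [0, 1] -> counters=[1,1,0,0,1,0,0,0,1,0,0,0,0,0,0,1,1,0,0,0,3,0,0,1,1,0,2,1,0,1,0,0,0,0,0,0,0,1,0,0,1,0,0,0,0,1,0,2]
Step 17: insert jdp at [16, 29] -> counters=[1,1,0,0,1,0,0,0,1,0,0,0,0,0,0,1,2,0,0,0,3,0,0,1,1,0,2,1,0,2,0,0,0,0,0,0,0,1,0,0,1,0,0,0,0,1,0,2]
Step 18: insert jdp at [16, 29] -> counters=[1,1,0,0,1,0,0,0,1,0,0,0,0,0,0,1,3,0,0,0,3,0,0,1,1,0,2,1,0,3,0,0,0,0,0,0,0,1,0,0,1,0,0,0,0,1,0,2]
Step 19: delete vzn at [24, 40] -> counters=[1,1,0,0,1,0,0,0,1,0,0,0,0,0,0,1,3,0,0,0,3,0,0,1,0,0,2,1,0,3,0,0,0,0,0,0,0,1,0,0,0,0,0,0,0,1,0,2]
Step 20: insert xv at [19, 42] -> counters=[1,1,0,0,1,0,0,0,1,0,0,0,0,0,0,1,3,0,0,1,3,0,0,1,0,0,2,1,0,3,0,0,0,0,0,0,0,1,0,0,0,0,1,0,0,1,0,2]
Query wc: check counters[31]=0 counters[33]=0 -> no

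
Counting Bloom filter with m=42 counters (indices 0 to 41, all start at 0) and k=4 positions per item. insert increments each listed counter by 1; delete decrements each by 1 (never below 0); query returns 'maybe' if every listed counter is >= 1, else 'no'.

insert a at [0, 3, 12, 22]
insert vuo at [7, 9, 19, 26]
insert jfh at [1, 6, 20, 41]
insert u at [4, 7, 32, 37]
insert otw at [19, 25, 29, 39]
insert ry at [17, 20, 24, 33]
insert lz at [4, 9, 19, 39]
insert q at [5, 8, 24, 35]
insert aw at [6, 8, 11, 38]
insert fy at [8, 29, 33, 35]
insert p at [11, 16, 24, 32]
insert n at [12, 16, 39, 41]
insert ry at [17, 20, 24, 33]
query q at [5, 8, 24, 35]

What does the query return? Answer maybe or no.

Answer: maybe

Derivation:
Step 1: insert a at [0, 3, 12, 22] -> counters=[1,0,0,1,0,0,0,0,0,0,0,0,1,0,0,0,0,0,0,0,0,0,1,0,0,0,0,0,0,0,0,0,0,0,0,0,0,0,0,0,0,0]
Step 2: insert vuo at [7, 9, 19, 26] -> counters=[1,0,0,1,0,0,0,1,0,1,0,0,1,0,0,0,0,0,0,1,0,0,1,0,0,0,1,0,0,0,0,0,0,0,0,0,0,0,0,0,0,0]
Step 3: insert jfh at [1, 6, 20, 41] -> counters=[1,1,0,1,0,0,1,1,0,1,0,0,1,0,0,0,0,0,0,1,1,0,1,0,0,0,1,0,0,0,0,0,0,0,0,0,0,0,0,0,0,1]
Step 4: insert u at [4, 7, 32, 37] -> counters=[1,1,0,1,1,0,1,2,0,1,0,0,1,0,0,0,0,0,0,1,1,0,1,0,0,0,1,0,0,0,0,0,1,0,0,0,0,1,0,0,0,1]
Step 5: insert otw at [19, 25, 29, 39] -> counters=[1,1,0,1,1,0,1,2,0,1,0,0,1,0,0,0,0,0,0,2,1,0,1,0,0,1,1,0,0,1,0,0,1,0,0,0,0,1,0,1,0,1]
Step 6: insert ry at [17, 20, 24, 33] -> counters=[1,1,0,1,1,0,1,2,0,1,0,0,1,0,0,0,0,1,0,2,2,0,1,0,1,1,1,0,0,1,0,0,1,1,0,0,0,1,0,1,0,1]
Step 7: insert lz at [4, 9, 19, 39] -> counters=[1,1,0,1,2,0,1,2,0,2,0,0,1,0,0,0,0,1,0,3,2,0,1,0,1,1,1,0,0,1,0,0,1,1,0,0,0,1,0,2,0,1]
Step 8: insert q at [5, 8, 24, 35] -> counters=[1,1,0,1,2,1,1,2,1,2,0,0,1,0,0,0,0,1,0,3,2,0,1,0,2,1,1,0,0,1,0,0,1,1,0,1,0,1,0,2,0,1]
Step 9: insert aw at [6, 8, 11, 38] -> counters=[1,1,0,1,2,1,2,2,2,2,0,1,1,0,0,0,0,1,0,3,2,0,1,0,2,1,1,0,0,1,0,0,1,1,0,1,0,1,1,2,0,1]
Step 10: insert fy at [8, 29, 33, 35] -> counters=[1,1,0,1,2,1,2,2,3,2,0,1,1,0,0,0,0,1,0,3,2,0,1,0,2,1,1,0,0,2,0,0,1,2,0,2,0,1,1,2,0,1]
Step 11: insert p at [11, 16, 24, 32] -> counters=[1,1,0,1,2,1,2,2,3,2,0,2,1,0,0,0,1,1,0,3,2,0,1,0,3,1,1,0,0,2,0,0,2,2,0,2,0,1,1,2,0,1]
Step 12: insert n at [12, 16, 39, 41] -> counters=[1,1,0,1,2,1,2,2,3,2,0,2,2,0,0,0,2,1,0,3,2,0,1,0,3,1,1,0,0,2,0,0,2,2,0,2,0,1,1,3,0,2]
Step 13: insert ry at [17, 20, 24, 33] -> counters=[1,1,0,1,2,1,2,2,3,2,0,2,2,0,0,0,2,2,0,3,3,0,1,0,4,1,1,0,0,2,0,0,2,3,0,2,0,1,1,3,0,2]
Query q: check counters[5]=1 counters[8]=3 counters[24]=4 counters[35]=2 -> maybe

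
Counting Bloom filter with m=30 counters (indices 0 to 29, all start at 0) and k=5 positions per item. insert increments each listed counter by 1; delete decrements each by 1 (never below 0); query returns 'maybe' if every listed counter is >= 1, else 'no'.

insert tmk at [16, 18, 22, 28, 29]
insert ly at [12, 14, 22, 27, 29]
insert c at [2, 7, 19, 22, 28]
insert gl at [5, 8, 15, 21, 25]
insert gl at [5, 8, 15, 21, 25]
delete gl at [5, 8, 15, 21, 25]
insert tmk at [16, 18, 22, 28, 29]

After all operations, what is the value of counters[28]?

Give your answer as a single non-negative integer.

Answer: 3

Derivation:
Step 1: insert tmk at [16, 18, 22, 28, 29] -> counters=[0,0,0,0,0,0,0,0,0,0,0,0,0,0,0,0,1,0,1,0,0,0,1,0,0,0,0,0,1,1]
Step 2: insert ly at [12, 14, 22, 27, 29] -> counters=[0,0,0,0,0,0,0,0,0,0,0,0,1,0,1,0,1,0,1,0,0,0,2,0,0,0,0,1,1,2]
Step 3: insert c at [2, 7, 19, 22, 28] -> counters=[0,0,1,0,0,0,0,1,0,0,0,0,1,0,1,0,1,0,1,1,0,0,3,0,0,0,0,1,2,2]
Step 4: insert gl at [5, 8, 15, 21, 25] -> counters=[0,0,1,0,0,1,0,1,1,0,0,0,1,0,1,1,1,0,1,1,0,1,3,0,0,1,0,1,2,2]
Step 5: insert gl at [5, 8, 15, 21, 25] -> counters=[0,0,1,0,0,2,0,1,2,0,0,0,1,0,1,2,1,0,1,1,0,2,3,0,0,2,0,1,2,2]
Step 6: delete gl at [5, 8, 15, 21, 25] -> counters=[0,0,1,0,0,1,0,1,1,0,0,0,1,0,1,1,1,0,1,1,0,1,3,0,0,1,0,1,2,2]
Step 7: insert tmk at [16, 18, 22, 28, 29] -> counters=[0,0,1,0,0,1,0,1,1,0,0,0,1,0,1,1,2,0,2,1,0,1,4,0,0,1,0,1,3,3]
Final counters=[0,0,1,0,0,1,0,1,1,0,0,0,1,0,1,1,2,0,2,1,0,1,4,0,0,1,0,1,3,3] -> counters[28]=3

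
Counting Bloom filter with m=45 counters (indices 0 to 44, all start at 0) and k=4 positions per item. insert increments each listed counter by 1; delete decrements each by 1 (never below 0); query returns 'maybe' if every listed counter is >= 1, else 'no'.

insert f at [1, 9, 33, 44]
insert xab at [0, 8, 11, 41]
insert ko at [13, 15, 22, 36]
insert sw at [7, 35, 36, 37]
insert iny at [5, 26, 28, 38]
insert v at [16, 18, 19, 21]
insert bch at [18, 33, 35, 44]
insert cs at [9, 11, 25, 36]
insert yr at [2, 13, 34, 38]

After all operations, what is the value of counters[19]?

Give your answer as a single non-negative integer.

Step 1: insert f at [1, 9, 33, 44] -> counters=[0,1,0,0,0,0,0,0,0,1,0,0,0,0,0,0,0,0,0,0,0,0,0,0,0,0,0,0,0,0,0,0,0,1,0,0,0,0,0,0,0,0,0,0,1]
Step 2: insert xab at [0, 8, 11, 41] -> counters=[1,1,0,0,0,0,0,0,1,1,0,1,0,0,0,0,0,0,0,0,0,0,0,0,0,0,0,0,0,0,0,0,0,1,0,0,0,0,0,0,0,1,0,0,1]
Step 3: insert ko at [13, 15, 22, 36] -> counters=[1,1,0,0,0,0,0,0,1,1,0,1,0,1,0,1,0,0,0,0,0,0,1,0,0,0,0,0,0,0,0,0,0,1,0,0,1,0,0,0,0,1,0,0,1]
Step 4: insert sw at [7, 35, 36, 37] -> counters=[1,1,0,0,0,0,0,1,1,1,0,1,0,1,0,1,0,0,0,0,0,0,1,0,0,0,0,0,0,0,0,0,0,1,0,1,2,1,0,0,0,1,0,0,1]
Step 5: insert iny at [5, 26, 28, 38] -> counters=[1,1,0,0,0,1,0,1,1,1,0,1,0,1,0,1,0,0,0,0,0,0,1,0,0,0,1,0,1,0,0,0,0,1,0,1,2,1,1,0,0,1,0,0,1]
Step 6: insert v at [16, 18, 19, 21] -> counters=[1,1,0,0,0,1,0,1,1,1,0,1,0,1,0,1,1,0,1,1,0,1,1,0,0,0,1,0,1,0,0,0,0,1,0,1,2,1,1,0,0,1,0,0,1]
Step 7: insert bch at [18, 33, 35, 44] -> counters=[1,1,0,0,0,1,0,1,1,1,0,1,0,1,0,1,1,0,2,1,0,1,1,0,0,0,1,0,1,0,0,0,0,2,0,2,2,1,1,0,0,1,0,0,2]
Step 8: insert cs at [9, 11, 25, 36] -> counters=[1,1,0,0,0,1,0,1,1,2,0,2,0,1,0,1,1,0,2,1,0,1,1,0,0,1,1,0,1,0,0,0,0,2,0,2,3,1,1,0,0,1,0,0,2]
Step 9: insert yr at [2, 13, 34, 38] -> counters=[1,1,1,0,0,1,0,1,1,2,0,2,0,2,0,1,1,0,2,1,0,1,1,0,0,1,1,0,1,0,0,0,0,2,1,2,3,1,2,0,0,1,0,0,2]
Final counters=[1,1,1,0,0,1,0,1,1,2,0,2,0,2,0,1,1,0,2,1,0,1,1,0,0,1,1,0,1,0,0,0,0,2,1,2,3,1,2,0,0,1,0,0,2] -> counters[19]=1

Answer: 1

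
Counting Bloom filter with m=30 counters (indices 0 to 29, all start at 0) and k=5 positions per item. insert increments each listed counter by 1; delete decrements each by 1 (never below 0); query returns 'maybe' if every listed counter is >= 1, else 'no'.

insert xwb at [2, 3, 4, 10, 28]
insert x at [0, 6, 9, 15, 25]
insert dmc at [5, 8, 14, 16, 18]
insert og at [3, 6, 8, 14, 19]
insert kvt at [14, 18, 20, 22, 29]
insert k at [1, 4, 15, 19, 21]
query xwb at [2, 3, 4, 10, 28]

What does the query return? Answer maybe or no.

Answer: maybe

Derivation:
Step 1: insert xwb at [2, 3, 4, 10, 28] -> counters=[0,0,1,1,1,0,0,0,0,0,1,0,0,0,0,0,0,0,0,0,0,0,0,0,0,0,0,0,1,0]
Step 2: insert x at [0, 6, 9, 15, 25] -> counters=[1,0,1,1,1,0,1,0,0,1,1,0,0,0,0,1,0,0,0,0,0,0,0,0,0,1,0,0,1,0]
Step 3: insert dmc at [5, 8, 14, 16, 18] -> counters=[1,0,1,1,1,1,1,0,1,1,1,0,0,0,1,1,1,0,1,0,0,0,0,0,0,1,0,0,1,0]
Step 4: insert og at [3, 6, 8, 14, 19] -> counters=[1,0,1,2,1,1,2,0,2,1,1,0,0,0,2,1,1,0,1,1,0,0,0,0,0,1,0,0,1,0]
Step 5: insert kvt at [14, 18, 20, 22, 29] -> counters=[1,0,1,2,1,1,2,0,2,1,1,0,0,0,3,1,1,0,2,1,1,0,1,0,0,1,0,0,1,1]
Step 6: insert k at [1, 4, 15, 19, 21] -> counters=[1,1,1,2,2,1,2,0,2,1,1,0,0,0,3,2,1,0,2,2,1,1,1,0,0,1,0,0,1,1]
Query xwb: check counters[2]=1 counters[3]=2 counters[4]=2 counters[10]=1 counters[28]=1 -> maybe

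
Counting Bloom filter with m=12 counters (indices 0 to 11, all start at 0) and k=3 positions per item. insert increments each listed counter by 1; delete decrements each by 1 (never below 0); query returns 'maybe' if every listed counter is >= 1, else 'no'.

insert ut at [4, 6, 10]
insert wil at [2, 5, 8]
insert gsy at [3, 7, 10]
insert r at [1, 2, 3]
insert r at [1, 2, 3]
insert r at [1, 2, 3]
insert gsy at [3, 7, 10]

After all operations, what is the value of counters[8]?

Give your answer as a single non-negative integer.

Answer: 1

Derivation:
Step 1: insert ut at [4, 6, 10] -> counters=[0,0,0,0,1,0,1,0,0,0,1,0]
Step 2: insert wil at [2, 5, 8] -> counters=[0,0,1,0,1,1,1,0,1,0,1,0]
Step 3: insert gsy at [3, 7, 10] -> counters=[0,0,1,1,1,1,1,1,1,0,2,0]
Step 4: insert r at [1, 2, 3] -> counters=[0,1,2,2,1,1,1,1,1,0,2,0]
Step 5: insert r at [1, 2, 3] -> counters=[0,2,3,3,1,1,1,1,1,0,2,0]
Step 6: insert r at [1, 2, 3] -> counters=[0,3,4,4,1,1,1,1,1,0,2,0]
Step 7: insert gsy at [3, 7, 10] -> counters=[0,3,4,5,1,1,1,2,1,0,3,0]
Final counters=[0,3,4,5,1,1,1,2,1,0,3,0] -> counters[8]=1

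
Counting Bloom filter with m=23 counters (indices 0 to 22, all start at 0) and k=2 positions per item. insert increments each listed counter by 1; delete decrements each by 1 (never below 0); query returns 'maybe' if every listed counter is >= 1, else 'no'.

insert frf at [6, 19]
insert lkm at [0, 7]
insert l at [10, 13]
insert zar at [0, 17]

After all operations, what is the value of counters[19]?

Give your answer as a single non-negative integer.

Answer: 1

Derivation:
Step 1: insert frf at [6, 19] -> counters=[0,0,0,0,0,0,1,0,0,0,0,0,0,0,0,0,0,0,0,1,0,0,0]
Step 2: insert lkm at [0, 7] -> counters=[1,0,0,0,0,0,1,1,0,0,0,0,0,0,0,0,0,0,0,1,0,0,0]
Step 3: insert l at [10, 13] -> counters=[1,0,0,0,0,0,1,1,0,0,1,0,0,1,0,0,0,0,0,1,0,0,0]
Step 4: insert zar at [0, 17] -> counters=[2,0,0,0,0,0,1,1,0,0,1,0,0,1,0,0,0,1,0,1,0,0,0]
Final counters=[2,0,0,0,0,0,1,1,0,0,1,0,0,1,0,0,0,1,0,1,0,0,0] -> counters[19]=1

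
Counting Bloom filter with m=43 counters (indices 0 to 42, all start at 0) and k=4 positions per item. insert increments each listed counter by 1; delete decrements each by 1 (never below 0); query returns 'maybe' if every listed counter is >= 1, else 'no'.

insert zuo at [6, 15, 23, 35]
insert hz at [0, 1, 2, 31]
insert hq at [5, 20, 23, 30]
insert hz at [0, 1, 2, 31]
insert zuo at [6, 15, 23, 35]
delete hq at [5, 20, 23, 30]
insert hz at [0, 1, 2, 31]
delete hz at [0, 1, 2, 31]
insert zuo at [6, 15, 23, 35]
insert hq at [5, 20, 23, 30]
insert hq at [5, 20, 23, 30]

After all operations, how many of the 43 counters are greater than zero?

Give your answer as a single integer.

Step 1: insert zuo at [6, 15, 23, 35] -> counters=[0,0,0,0,0,0,1,0,0,0,0,0,0,0,0,1,0,0,0,0,0,0,0,1,0,0,0,0,0,0,0,0,0,0,0,1,0,0,0,0,0,0,0]
Step 2: insert hz at [0, 1, 2, 31] -> counters=[1,1,1,0,0,0,1,0,0,0,0,0,0,0,0,1,0,0,0,0,0,0,0,1,0,0,0,0,0,0,0,1,0,0,0,1,0,0,0,0,0,0,0]
Step 3: insert hq at [5, 20, 23, 30] -> counters=[1,1,1,0,0,1,1,0,0,0,0,0,0,0,0,1,0,0,0,0,1,0,0,2,0,0,0,0,0,0,1,1,0,0,0,1,0,0,0,0,0,0,0]
Step 4: insert hz at [0, 1, 2, 31] -> counters=[2,2,2,0,0,1,1,0,0,0,0,0,0,0,0,1,0,0,0,0,1,0,0,2,0,0,0,0,0,0,1,2,0,0,0,1,0,0,0,0,0,0,0]
Step 5: insert zuo at [6, 15, 23, 35] -> counters=[2,2,2,0,0,1,2,0,0,0,0,0,0,0,0,2,0,0,0,0,1,0,0,3,0,0,0,0,0,0,1,2,0,0,0,2,0,0,0,0,0,0,0]
Step 6: delete hq at [5, 20, 23, 30] -> counters=[2,2,2,0,0,0,2,0,0,0,0,0,0,0,0,2,0,0,0,0,0,0,0,2,0,0,0,0,0,0,0,2,0,0,0,2,0,0,0,0,0,0,0]
Step 7: insert hz at [0, 1, 2, 31] -> counters=[3,3,3,0,0,0,2,0,0,0,0,0,0,0,0,2,0,0,0,0,0,0,0,2,0,0,0,0,0,0,0,3,0,0,0,2,0,0,0,0,0,0,0]
Step 8: delete hz at [0, 1, 2, 31] -> counters=[2,2,2,0,0,0,2,0,0,0,0,0,0,0,0,2,0,0,0,0,0,0,0,2,0,0,0,0,0,0,0,2,0,0,0,2,0,0,0,0,0,0,0]
Step 9: insert zuo at [6, 15, 23, 35] -> counters=[2,2,2,0,0,0,3,0,0,0,0,0,0,0,0,3,0,0,0,0,0,0,0,3,0,0,0,0,0,0,0,2,0,0,0,3,0,0,0,0,0,0,0]
Step 10: insert hq at [5, 20, 23, 30] -> counters=[2,2,2,0,0,1,3,0,0,0,0,0,0,0,0,3,0,0,0,0,1,0,0,4,0,0,0,0,0,0,1,2,0,0,0,3,0,0,0,0,0,0,0]
Step 11: insert hq at [5, 20, 23, 30] -> counters=[2,2,2,0,0,2,3,0,0,0,0,0,0,0,0,3,0,0,0,0,2,0,0,5,0,0,0,0,0,0,2,2,0,0,0,3,0,0,0,0,0,0,0]
Final counters=[2,2,2,0,0,2,3,0,0,0,0,0,0,0,0,3,0,0,0,0,2,0,0,5,0,0,0,0,0,0,2,2,0,0,0,3,0,0,0,0,0,0,0] -> 11 nonzero

Answer: 11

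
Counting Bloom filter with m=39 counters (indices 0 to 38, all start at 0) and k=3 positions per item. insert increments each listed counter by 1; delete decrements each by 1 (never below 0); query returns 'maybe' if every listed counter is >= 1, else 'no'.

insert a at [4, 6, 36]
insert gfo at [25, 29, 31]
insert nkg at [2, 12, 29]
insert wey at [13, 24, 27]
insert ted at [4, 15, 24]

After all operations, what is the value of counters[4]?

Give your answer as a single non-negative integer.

Step 1: insert a at [4, 6, 36] -> counters=[0,0,0,0,1,0,1,0,0,0,0,0,0,0,0,0,0,0,0,0,0,0,0,0,0,0,0,0,0,0,0,0,0,0,0,0,1,0,0]
Step 2: insert gfo at [25, 29, 31] -> counters=[0,0,0,0,1,0,1,0,0,0,0,0,0,0,0,0,0,0,0,0,0,0,0,0,0,1,0,0,0,1,0,1,0,0,0,0,1,0,0]
Step 3: insert nkg at [2, 12, 29] -> counters=[0,0,1,0,1,0,1,0,0,0,0,0,1,0,0,0,0,0,0,0,0,0,0,0,0,1,0,0,0,2,0,1,0,0,0,0,1,0,0]
Step 4: insert wey at [13, 24, 27] -> counters=[0,0,1,0,1,0,1,0,0,0,0,0,1,1,0,0,0,0,0,0,0,0,0,0,1,1,0,1,0,2,0,1,0,0,0,0,1,0,0]
Step 5: insert ted at [4, 15, 24] -> counters=[0,0,1,0,2,0,1,0,0,0,0,0,1,1,0,1,0,0,0,0,0,0,0,0,2,1,0,1,0,2,0,1,0,0,0,0,1,0,0]
Final counters=[0,0,1,0,2,0,1,0,0,0,0,0,1,1,0,1,0,0,0,0,0,0,0,0,2,1,0,1,0,2,0,1,0,0,0,0,1,0,0] -> counters[4]=2

Answer: 2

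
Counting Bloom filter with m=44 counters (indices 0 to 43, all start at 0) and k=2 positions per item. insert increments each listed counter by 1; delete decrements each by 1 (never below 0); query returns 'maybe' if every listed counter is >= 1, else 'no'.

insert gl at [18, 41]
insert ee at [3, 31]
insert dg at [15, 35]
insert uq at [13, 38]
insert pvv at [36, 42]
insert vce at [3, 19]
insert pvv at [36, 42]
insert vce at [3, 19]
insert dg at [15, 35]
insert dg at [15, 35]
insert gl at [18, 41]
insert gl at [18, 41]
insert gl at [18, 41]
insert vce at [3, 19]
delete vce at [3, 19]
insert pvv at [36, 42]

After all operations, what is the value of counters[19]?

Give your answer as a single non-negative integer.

Answer: 2

Derivation:
Step 1: insert gl at [18, 41] -> counters=[0,0,0,0,0,0,0,0,0,0,0,0,0,0,0,0,0,0,1,0,0,0,0,0,0,0,0,0,0,0,0,0,0,0,0,0,0,0,0,0,0,1,0,0]
Step 2: insert ee at [3, 31] -> counters=[0,0,0,1,0,0,0,0,0,0,0,0,0,0,0,0,0,0,1,0,0,0,0,0,0,0,0,0,0,0,0,1,0,0,0,0,0,0,0,0,0,1,0,0]
Step 3: insert dg at [15, 35] -> counters=[0,0,0,1,0,0,0,0,0,0,0,0,0,0,0,1,0,0,1,0,0,0,0,0,0,0,0,0,0,0,0,1,0,0,0,1,0,0,0,0,0,1,0,0]
Step 4: insert uq at [13, 38] -> counters=[0,0,0,1,0,0,0,0,0,0,0,0,0,1,0,1,0,0,1,0,0,0,0,0,0,0,0,0,0,0,0,1,0,0,0,1,0,0,1,0,0,1,0,0]
Step 5: insert pvv at [36, 42] -> counters=[0,0,0,1,0,0,0,0,0,0,0,0,0,1,0,1,0,0,1,0,0,0,0,0,0,0,0,0,0,0,0,1,0,0,0,1,1,0,1,0,0,1,1,0]
Step 6: insert vce at [3, 19] -> counters=[0,0,0,2,0,0,0,0,0,0,0,0,0,1,0,1,0,0,1,1,0,0,0,0,0,0,0,0,0,0,0,1,0,0,0,1,1,0,1,0,0,1,1,0]
Step 7: insert pvv at [36, 42] -> counters=[0,0,0,2,0,0,0,0,0,0,0,0,0,1,0,1,0,0,1,1,0,0,0,0,0,0,0,0,0,0,0,1,0,0,0,1,2,0,1,0,0,1,2,0]
Step 8: insert vce at [3, 19] -> counters=[0,0,0,3,0,0,0,0,0,0,0,0,0,1,0,1,0,0,1,2,0,0,0,0,0,0,0,0,0,0,0,1,0,0,0,1,2,0,1,0,0,1,2,0]
Step 9: insert dg at [15, 35] -> counters=[0,0,0,3,0,0,0,0,0,0,0,0,0,1,0,2,0,0,1,2,0,0,0,0,0,0,0,0,0,0,0,1,0,0,0,2,2,0,1,0,0,1,2,0]
Step 10: insert dg at [15, 35] -> counters=[0,0,0,3,0,0,0,0,0,0,0,0,0,1,0,3,0,0,1,2,0,0,0,0,0,0,0,0,0,0,0,1,0,0,0,3,2,0,1,0,0,1,2,0]
Step 11: insert gl at [18, 41] -> counters=[0,0,0,3,0,0,0,0,0,0,0,0,0,1,0,3,0,0,2,2,0,0,0,0,0,0,0,0,0,0,0,1,0,0,0,3,2,0,1,0,0,2,2,0]
Step 12: insert gl at [18, 41] -> counters=[0,0,0,3,0,0,0,0,0,0,0,0,0,1,0,3,0,0,3,2,0,0,0,0,0,0,0,0,0,0,0,1,0,0,0,3,2,0,1,0,0,3,2,0]
Step 13: insert gl at [18, 41] -> counters=[0,0,0,3,0,0,0,0,0,0,0,0,0,1,0,3,0,0,4,2,0,0,0,0,0,0,0,0,0,0,0,1,0,0,0,3,2,0,1,0,0,4,2,0]
Step 14: insert vce at [3, 19] -> counters=[0,0,0,4,0,0,0,0,0,0,0,0,0,1,0,3,0,0,4,3,0,0,0,0,0,0,0,0,0,0,0,1,0,0,0,3,2,0,1,0,0,4,2,0]
Step 15: delete vce at [3, 19] -> counters=[0,0,0,3,0,0,0,0,0,0,0,0,0,1,0,3,0,0,4,2,0,0,0,0,0,0,0,0,0,0,0,1,0,0,0,3,2,0,1,0,0,4,2,0]
Step 16: insert pvv at [36, 42] -> counters=[0,0,0,3,0,0,0,0,0,0,0,0,0,1,0,3,0,0,4,2,0,0,0,0,0,0,0,0,0,0,0,1,0,0,0,3,3,0,1,0,0,4,3,0]
Final counters=[0,0,0,3,0,0,0,0,0,0,0,0,0,1,0,3,0,0,4,2,0,0,0,0,0,0,0,0,0,0,0,1,0,0,0,3,3,0,1,0,0,4,3,0] -> counters[19]=2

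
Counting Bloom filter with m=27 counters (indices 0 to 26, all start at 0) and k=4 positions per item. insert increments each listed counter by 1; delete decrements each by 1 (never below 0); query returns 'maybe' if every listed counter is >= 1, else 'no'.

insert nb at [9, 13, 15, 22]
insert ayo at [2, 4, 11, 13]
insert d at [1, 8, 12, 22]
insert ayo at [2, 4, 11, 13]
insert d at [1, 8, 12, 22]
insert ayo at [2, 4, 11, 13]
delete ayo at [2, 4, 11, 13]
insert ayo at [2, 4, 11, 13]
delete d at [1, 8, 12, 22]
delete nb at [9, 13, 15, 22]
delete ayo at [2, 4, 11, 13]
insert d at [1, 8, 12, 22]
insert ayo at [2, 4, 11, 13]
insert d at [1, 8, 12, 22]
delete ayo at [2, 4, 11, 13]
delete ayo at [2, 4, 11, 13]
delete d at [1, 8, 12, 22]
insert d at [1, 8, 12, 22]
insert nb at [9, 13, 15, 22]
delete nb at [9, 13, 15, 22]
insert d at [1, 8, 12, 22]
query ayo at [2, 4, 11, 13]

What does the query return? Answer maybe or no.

Answer: maybe

Derivation:
Step 1: insert nb at [9, 13, 15, 22] -> counters=[0,0,0,0,0,0,0,0,0,1,0,0,0,1,0,1,0,0,0,0,0,0,1,0,0,0,0]
Step 2: insert ayo at [2, 4, 11, 13] -> counters=[0,0,1,0,1,0,0,0,0,1,0,1,0,2,0,1,0,0,0,0,0,0,1,0,0,0,0]
Step 3: insert d at [1, 8, 12, 22] -> counters=[0,1,1,0,1,0,0,0,1,1,0,1,1,2,0,1,0,0,0,0,0,0,2,0,0,0,0]
Step 4: insert ayo at [2, 4, 11, 13] -> counters=[0,1,2,0,2,0,0,0,1,1,0,2,1,3,0,1,0,0,0,0,0,0,2,0,0,0,0]
Step 5: insert d at [1, 8, 12, 22] -> counters=[0,2,2,0,2,0,0,0,2,1,0,2,2,3,0,1,0,0,0,0,0,0,3,0,0,0,0]
Step 6: insert ayo at [2, 4, 11, 13] -> counters=[0,2,3,0,3,0,0,0,2,1,0,3,2,4,0,1,0,0,0,0,0,0,3,0,0,0,0]
Step 7: delete ayo at [2, 4, 11, 13] -> counters=[0,2,2,0,2,0,0,0,2,1,0,2,2,3,0,1,0,0,0,0,0,0,3,0,0,0,0]
Step 8: insert ayo at [2, 4, 11, 13] -> counters=[0,2,3,0,3,0,0,0,2,1,0,3,2,4,0,1,0,0,0,0,0,0,3,0,0,0,0]
Step 9: delete d at [1, 8, 12, 22] -> counters=[0,1,3,0,3,0,0,0,1,1,0,3,1,4,0,1,0,0,0,0,0,0,2,0,0,0,0]
Step 10: delete nb at [9, 13, 15, 22] -> counters=[0,1,3,0,3,0,0,0,1,0,0,3,1,3,0,0,0,0,0,0,0,0,1,0,0,0,0]
Step 11: delete ayo at [2, 4, 11, 13] -> counters=[0,1,2,0,2,0,0,0,1,0,0,2,1,2,0,0,0,0,0,0,0,0,1,0,0,0,0]
Step 12: insert d at [1, 8, 12, 22] -> counters=[0,2,2,0,2,0,0,0,2,0,0,2,2,2,0,0,0,0,0,0,0,0,2,0,0,0,0]
Step 13: insert ayo at [2, 4, 11, 13] -> counters=[0,2,3,0,3,0,0,0,2,0,0,3,2,3,0,0,0,0,0,0,0,0,2,0,0,0,0]
Step 14: insert d at [1, 8, 12, 22] -> counters=[0,3,3,0,3,0,0,0,3,0,0,3,3,3,0,0,0,0,0,0,0,0,3,0,0,0,0]
Step 15: delete ayo at [2, 4, 11, 13] -> counters=[0,3,2,0,2,0,0,0,3,0,0,2,3,2,0,0,0,0,0,0,0,0,3,0,0,0,0]
Step 16: delete ayo at [2, 4, 11, 13] -> counters=[0,3,1,0,1,0,0,0,3,0,0,1,3,1,0,0,0,0,0,0,0,0,3,0,0,0,0]
Step 17: delete d at [1, 8, 12, 22] -> counters=[0,2,1,0,1,0,0,0,2,0,0,1,2,1,0,0,0,0,0,0,0,0,2,0,0,0,0]
Step 18: insert d at [1, 8, 12, 22] -> counters=[0,3,1,0,1,0,0,0,3,0,0,1,3,1,0,0,0,0,0,0,0,0,3,0,0,0,0]
Step 19: insert nb at [9, 13, 15, 22] -> counters=[0,3,1,0,1,0,0,0,3,1,0,1,3,2,0,1,0,0,0,0,0,0,4,0,0,0,0]
Step 20: delete nb at [9, 13, 15, 22] -> counters=[0,3,1,0,1,0,0,0,3,0,0,1,3,1,0,0,0,0,0,0,0,0,3,0,0,0,0]
Step 21: insert d at [1, 8, 12, 22] -> counters=[0,4,1,0,1,0,0,0,4,0,0,1,4,1,0,0,0,0,0,0,0,0,4,0,0,0,0]
Query ayo: check counters[2]=1 counters[4]=1 counters[11]=1 counters[13]=1 -> maybe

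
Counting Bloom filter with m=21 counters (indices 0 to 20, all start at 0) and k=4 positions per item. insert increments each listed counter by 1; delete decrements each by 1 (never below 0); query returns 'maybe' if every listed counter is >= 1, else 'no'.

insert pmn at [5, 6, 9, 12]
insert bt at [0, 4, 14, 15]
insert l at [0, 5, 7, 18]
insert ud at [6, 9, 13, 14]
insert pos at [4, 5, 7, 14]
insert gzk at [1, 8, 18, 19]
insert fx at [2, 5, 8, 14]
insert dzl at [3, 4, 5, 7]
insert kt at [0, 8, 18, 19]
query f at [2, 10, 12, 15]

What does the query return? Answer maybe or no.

Step 1: insert pmn at [5, 6, 9, 12] -> counters=[0,0,0,0,0,1,1,0,0,1,0,0,1,0,0,0,0,0,0,0,0]
Step 2: insert bt at [0, 4, 14, 15] -> counters=[1,0,0,0,1,1,1,0,0,1,0,0,1,0,1,1,0,0,0,0,0]
Step 3: insert l at [0, 5, 7, 18] -> counters=[2,0,0,0,1,2,1,1,0,1,0,0,1,0,1,1,0,0,1,0,0]
Step 4: insert ud at [6, 9, 13, 14] -> counters=[2,0,0,0,1,2,2,1,0,2,0,0,1,1,2,1,0,0,1,0,0]
Step 5: insert pos at [4, 5, 7, 14] -> counters=[2,0,0,0,2,3,2,2,0,2,0,0,1,1,3,1,0,0,1,0,0]
Step 6: insert gzk at [1, 8, 18, 19] -> counters=[2,1,0,0,2,3,2,2,1,2,0,0,1,1,3,1,0,0,2,1,0]
Step 7: insert fx at [2, 5, 8, 14] -> counters=[2,1,1,0,2,4,2,2,2,2,0,0,1,1,4,1,0,0,2,1,0]
Step 8: insert dzl at [3, 4, 5, 7] -> counters=[2,1,1,1,3,5,2,3,2,2,0,0,1,1,4,1,0,0,2,1,0]
Step 9: insert kt at [0, 8, 18, 19] -> counters=[3,1,1,1,3,5,2,3,3,2,0,0,1,1,4,1,0,0,3,2,0]
Query f: check counters[2]=1 counters[10]=0 counters[12]=1 counters[15]=1 -> no

Answer: no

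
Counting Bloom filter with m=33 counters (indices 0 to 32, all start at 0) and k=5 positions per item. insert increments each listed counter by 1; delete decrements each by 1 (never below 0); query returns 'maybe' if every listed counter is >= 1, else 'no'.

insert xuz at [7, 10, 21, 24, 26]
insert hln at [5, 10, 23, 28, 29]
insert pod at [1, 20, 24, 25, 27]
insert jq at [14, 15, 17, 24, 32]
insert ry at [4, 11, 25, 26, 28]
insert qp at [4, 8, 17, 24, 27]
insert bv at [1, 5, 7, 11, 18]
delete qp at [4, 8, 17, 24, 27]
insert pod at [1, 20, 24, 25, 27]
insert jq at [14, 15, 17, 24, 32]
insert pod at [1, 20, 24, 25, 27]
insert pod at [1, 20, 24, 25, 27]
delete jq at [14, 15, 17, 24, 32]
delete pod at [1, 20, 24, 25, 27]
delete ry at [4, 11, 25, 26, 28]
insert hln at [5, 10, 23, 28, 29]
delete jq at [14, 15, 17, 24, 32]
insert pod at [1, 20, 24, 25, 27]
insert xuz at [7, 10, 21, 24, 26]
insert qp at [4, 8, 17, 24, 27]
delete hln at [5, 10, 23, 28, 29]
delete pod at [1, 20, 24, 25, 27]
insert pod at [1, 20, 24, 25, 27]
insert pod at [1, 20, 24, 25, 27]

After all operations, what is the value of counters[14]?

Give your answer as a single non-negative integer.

Step 1: insert xuz at [7, 10, 21, 24, 26] -> counters=[0,0,0,0,0,0,0,1,0,0,1,0,0,0,0,0,0,0,0,0,0,1,0,0,1,0,1,0,0,0,0,0,0]
Step 2: insert hln at [5, 10, 23, 28, 29] -> counters=[0,0,0,0,0,1,0,1,0,0,2,0,0,0,0,0,0,0,0,0,0,1,0,1,1,0,1,0,1,1,0,0,0]
Step 3: insert pod at [1, 20, 24, 25, 27] -> counters=[0,1,0,0,0,1,0,1,0,0,2,0,0,0,0,0,0,0,0,0,1,1,0,1,2,1,1,1,1,1,0,0,0]
Step 4: insert jq at [14, 15, 17, 24, 32] -> counters=[0,1,0,0,0,1,0,1,0,0,2,0,0,0,1,1,0,1,0,0,1,1,0,1,3,1,1,1,1,1,0,0,1]
Step 5: insert ry at [4, 11, 25, 26, 28] -> counters=[0,1,0,0,1,1,0,1,0,0,2,1,0,0,1,1,0,1,0,0,1,1,0,1,3,2,2,1,2,1,0,0,1]
Step 6: insert qp at [4, 8, 17, 24, 27] -> counters=[0,1,0,0,2,1,0,1,1,0,2,1,0,0,1,1,0,2,0,0,1,1,0,1,4,2,2,2,2,1,0,0,1]
Step 7: insert bv at [1, 5, 7, 11, 18] -> counters=[0,2,0,0,2,2,0,2,1,0,2,2,0,0,1,1,0,2,1,0,1,1,0,1,4,2,2,2,2,1,0,0,1]
Step 8: delete qp at [4, 8, 17, 24, 27] -> counters=[0,2,0,0,1,2,0,2,0,0,2,2,0,0,1,1,0,1,1,0,1,1,0,1,3,2,2,1,2,1,0,0,1]
Step 9: insert pod at [1, 20, 24, 25, 27] -> counters=[0,3,0,0,1,2,0,2,0,0,2,2,0,0,1,1,0,1,1,0,2,1,0,1,4,3,2,2,2,1,0,0,1]
Step 10: insert jq at [14, 15, 17, 24, 32] -> counters=[0,3,0,0,1,2,0,2,0,0,2,2,0,0,2,2,0,2,1,0,2,1,0,1,5,3,2,2,2,1,0,0,2]
Step 11: insert pod at [1, 20, 24, 25, 27] -> counters=[0,4,0,0,1,2,0,2,0,0,2,2,0,0,2,2,0,2,1,0,3,1,0,1,6,4,2,3,2,1,0,0,2]
Step 12: insert pod at [1, 20, 24, 25, 27] -> counters=[0,5,0,0,1,2,0,2,0,0,2,2,0,0,2,2,0,2,1,0,4,1,0,1,7,5,2,4,2,1,0,0,2]
Step 13: delete jq at [14, 15, 17, 24, 32] -> counters=[0,5,0,0,1,2,0,2,0,0,2,2,0,0,1,1,0,1,1,0,4,1,0,1,6,5,2,4,2,1,0,0,1]
Step 14: delete pod at [1, 20, 24, 25, 27] -> counters=[0,4,0,0,1,2,0,2,0,0,2,2,0,0,1,1,0,1,1,0,3,1,0,1,5,4,2,3,2,1,0,0,1]
Step 15: delete ry at [4, 11, 25, 26, 28] -> counters=[0,4,0,0,0,2,0,2,0,0,2,1,0,0,1,1,0,1,1,0,3,1,0,1,5,3,1,3,1,1,0,0,1]
Step 16: insert hln at [5, 10, 23, 28, 29] -> counters=[0,4,0,0,0,3,0,2,0,0,3,1,0,0,1,1,0,1,1,0,3,1,0,2,5,3,1,3,2,2,0,0,1]
Step 17: delete jq at [14, 15, 17, 24, 32] -> counters=[0,4,0,0,0,3,0,2,0,0,3,1,0,0,0,0,0,0,1,0,3,1,0,2,4,3,1,3,2,2,0,0,0]
Step 18: insert pod at [1, 20, 24, 25, 27] -> counters=[0,5,0,0,0,3,0,2,0,0,3,1,0,0,0,0,0,0,1,0,4,1,0,2,5,4,1,4,2,2,0,0,0]
Step 19: insert xuz at [7, 10, 21, 24, 26] -> counters=[0,5,0,0,0,3,0,3,0,0,4,1,0,0,0,0,0,0,1,0,4,2,0,2,6,4,2,4,2,2,0,0,0]
Step 20: insert qp at [4, 8, 17, 24, 27] -> counters=[0,5,0,0,1,3,0,3,1,0,4,1,0,0,0,0,0,1,1,0,4,2,0,2,7,4,2,5,2,2,0,0,0]
Step 21: delete hln at [5, 10, 23, 28, 29] -> counters=[0,5,0,0,1,2,0,3,1,0,3,1,0,0,0,0,0,1,1,0,4,2,0,1,7,4,2,5,1,1,0,0,0]
Step 22: delete pod at [1, 20, 24, 25, 27] -> counters=[0,4,0,0,1,2,0,3,1,0,3,1,0,0,0,0,0,1,1,0,3,2,0,1,6,3,2,4,1,1,0,0,0]
Step 23: insert pod at [1, 20, 24, 25, 27] -> counters=[0,5,0,0,1,2,0,3,1,0,3,1,0,0,0,0,0,1,1,0,4,2,0,1,7,4,2,5,1,1,0,0,0]
Step 24: insert pod at [1, 20, 24, 25, 27] -> counters=[0,6,0,0,1,2,0,3,1,0,3,1,0,0,0,0,0,1,1,0,5,2,0,1,8,5,2,6,1,1,0,0,0]
Final counters=[0,6,0,0,1,2,0,3,1,0,3,1,0,0,0,0,0,1,1,0,5,2,0,1,8,5,2,6,1,1,0,0,0] -> counters[14]=0

Answer: 0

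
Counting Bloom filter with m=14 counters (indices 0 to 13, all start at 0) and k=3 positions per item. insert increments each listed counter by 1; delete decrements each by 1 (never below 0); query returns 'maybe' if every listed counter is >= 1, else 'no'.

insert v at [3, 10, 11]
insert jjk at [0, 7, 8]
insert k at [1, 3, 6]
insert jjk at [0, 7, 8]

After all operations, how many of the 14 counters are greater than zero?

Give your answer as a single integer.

Step 1: insert v at [3, 10, 11] -> counters=[0,0,0,1,0,0,0,0,0,0,1,1,0,0]
Step 2: insert jjk at [0, 7, 8] -> counters=[1,0,0,1,0,0,0,1,1,0,1,1,0,0]
Step 3: insert k at [1, 3, 6] -> counters=[1,1,0,2,0,0,1,1,1,0,1,1,0,0]
Step 4: insert jjk at [0, 7, 8] -> counters=[2,1,0,2,0,0,1,2,2,0,1,1,0,0]
Final counters=[2,1,0,2,0,0,1,2,2,0,1,1,0,0] -> 8 nonzero

Answer: 8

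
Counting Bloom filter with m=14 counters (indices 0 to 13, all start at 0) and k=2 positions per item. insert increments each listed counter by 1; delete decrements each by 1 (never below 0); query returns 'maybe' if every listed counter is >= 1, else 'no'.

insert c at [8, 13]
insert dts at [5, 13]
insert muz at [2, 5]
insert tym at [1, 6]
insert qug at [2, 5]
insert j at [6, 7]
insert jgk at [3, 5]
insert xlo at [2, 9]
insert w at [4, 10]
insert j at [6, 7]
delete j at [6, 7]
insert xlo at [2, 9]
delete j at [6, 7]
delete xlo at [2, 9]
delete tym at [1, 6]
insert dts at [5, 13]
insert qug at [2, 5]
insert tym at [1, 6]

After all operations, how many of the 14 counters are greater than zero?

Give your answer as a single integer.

Answer: 10

Derivation:
Step 1: insert c at [8, 13] -> counters=[0,0,0,0,0,0,0,0,1,0,0,0,0,1]
Step 2: insert dts at [5, 13] -> counters=[0,0,0,0,0,1,0,0,1,0,0,0,0,2]
Step 3: insert muz at [2, 5] -> counters=[0,0,1,0,0,2,0,0,1,0,0,0,0,2]
Step 4: insert tym at [1, 6] -> counters=[0,1,1,0,0,2,1,0,1,0,0,0,0,2]
Step 5: insert qug at [2, 5] -> counters=[0,1,2,0,0,3,1,0,1,0,0,0,0,2]
Step 6: insert j at [6, 7] -> counters=[0,1,2,0,0,3,2,1,1,0,0,0,0,2]
Step 7: insert jgk at [3, 5] -> counters=[0,1,2,1,0,4,2,1,1,0,0,0,0,2]
Step 8: insert xlo at [2, 9] -> counters=[0,1,3,1,0,4,2,1,1,1,0,0,0,2]
Step 9: insert w at [4, 10] -> counters=[0,1,3,1,1,4,2,1,1,1,1,0,0,2]
Step 10: insert j at [6, 7] -> counters=[0,1,3,1,1,4,3,2,1,1,1,0,0,2]
Step 11: delete j at [6, 7] -> counters=[0,1,3,1,1,4,2,1,1,1,1,0,0,2]
Step 12: insert xlo at [2, 9] -> counters=[0,1,4,1,1,4,2,1,1,2,1,0,0,2]
Step 13: delete j at [6, 7] -> counters=[0,1,4,1,1,4,1,0,1,2,1,0,0,2]
Step 14: delete xlo at [2, 9] -> counters=[0,1,3,1,1,4,1,0,1,1,1,0,0,2]
Step 15: delete tym at [1, 6] -> counters=[0,0,3,1,1,4,0,0,1,1,1,0,0,2]
Step 16: insert dts at [5, 13] -> counters=[0,0,3,1,1,5,0,0,1,1,1,0,0,3]
Step 17: insert qug at [2, 5] -> counters=[0,0,4,1,1,6,0,0,1,1,1,0,0,3]
Step 18: insert tym at [1, 6] -> counters=[0,1,4,1,1,6,1,0,1,1,1,0,0,3]
Final counters=[0,1,4,1,1,6,1,0,1,1,1,0,0,3] -> 10 nonzero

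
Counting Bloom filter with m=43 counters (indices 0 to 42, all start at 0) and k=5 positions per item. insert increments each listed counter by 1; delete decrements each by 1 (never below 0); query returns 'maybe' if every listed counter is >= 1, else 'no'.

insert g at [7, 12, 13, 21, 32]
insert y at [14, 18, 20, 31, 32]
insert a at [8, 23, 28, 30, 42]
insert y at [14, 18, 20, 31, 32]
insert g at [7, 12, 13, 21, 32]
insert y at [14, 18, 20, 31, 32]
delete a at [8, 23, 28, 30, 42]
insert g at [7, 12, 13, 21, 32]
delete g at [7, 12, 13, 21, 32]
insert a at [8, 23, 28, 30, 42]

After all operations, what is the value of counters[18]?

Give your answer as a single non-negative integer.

Answer: 3

Derivation:
Step 1: insert g at [7, 12, 13, 21, 32] -> counters=[0,0,0,0,0,0,0,1,0,0,0,0,1,1,0,0,0,0,0,0,0,1,0,0,0,0,0,0,0,0,0,0,1,0,0,0,0,0,0,0,0,0,0]
Step 2: insert y at [14, 18, 20, 31, 32] -> counters=[0,0,0,0,0,0,0,1,0,0,0,0,1,1,1,0,0,0,1,0,1,1,0,0,0,0,0,0,0,0,0,1,2,0,0,0,0,0,0,0,0,0,0]
Step 3: insert a at [8, 23, 28, 30, 42] -> counters=[0,0,0,0,0,0,0,1,1,0,0,0,1,1,1,0,0,0,1,0,1,1,0,1,0,0,0,0,1,0,1,1,2,0,0,0,0,0,0,0,0,0,1]
Step 4: insert y at [14, 18, 20, 31, 32] -> counters=[0,0,0,0,0,0,0,1,1,0,0,0,1,1,2,0,0,0,2,0,2,1,0,1,0,0,0,0,1,0,1,2,3,0,0,0,0,0,0,0,0,0,1]
Step 5: insert g at [7, 12, 13, 21, 32] -> counters=[0,0,0,0,0,0,0,2,1,0,0,0,2,2,2,0,0,0,2,0,2,2,0,1,0,0,0,0,1,0,1,2,4,0,0,0,0,0,0,0,0,0,1]
Step 6: insert y at [14, 18, 20, 31, 32] -> counters=[0,0,0,0,0,0,0,2,1,0,0,0,2,2,3,0,0,0,3,0,3,2,0,1,0,0,0,0,1,0,1,3,5,0,0,0,0,0,0,0,0,0,1]
Step 7: delete a at [8, 23, 28, 30, 42] -> counters=[0,0,0,0,0,0,0,2,0,0,0,0,2,2,3,0,0,0,3,0,3,2,0,0,0,0,0,0,0,0,0,3,5,0,0,0,0,0,0,0,0,0,0]
Step 8: insert g at [7, 12, 13, 21, 32] -> counters=[0,0,0,0,0,0,0,3,0,0,0,0,3,3,3,0,0,0,3,0,3,3,0,0,0,0,0,0,0,0,0,3,6,0,0,0,0,0,0,0,0,0,0]
Step 9: delete g at [7, 12, 13, 21, 32] -> counters=[0,0,0,0,0,0,0,2,0,0,0,0,2,2,3,0,0,0,3,0,3,2,0,0,0,0,0,0,0,0,0,3,5,0,0,0,0,0,0,0,0,0,0]
Step 10: insert a at [8, 23, 28, 30, 42] -> counters=[0,0,0,0,0,0,0,2,1,0,0,0,2,2,3,0,0,0,3,0,3,2,0,1,0,0,0,0,1,0,1,3,5,0,0,0,0,0,0,0,0,0,1]
Final counters=[0,0,0,0,0,0,0,2,1,0,0,0,2,2,3,0,0,0,3,0,3,2,0,1,0,0,0,0,1,0,1,3,5,0,0,0,0,0,0,0,0,0,1] -> counters[18]=3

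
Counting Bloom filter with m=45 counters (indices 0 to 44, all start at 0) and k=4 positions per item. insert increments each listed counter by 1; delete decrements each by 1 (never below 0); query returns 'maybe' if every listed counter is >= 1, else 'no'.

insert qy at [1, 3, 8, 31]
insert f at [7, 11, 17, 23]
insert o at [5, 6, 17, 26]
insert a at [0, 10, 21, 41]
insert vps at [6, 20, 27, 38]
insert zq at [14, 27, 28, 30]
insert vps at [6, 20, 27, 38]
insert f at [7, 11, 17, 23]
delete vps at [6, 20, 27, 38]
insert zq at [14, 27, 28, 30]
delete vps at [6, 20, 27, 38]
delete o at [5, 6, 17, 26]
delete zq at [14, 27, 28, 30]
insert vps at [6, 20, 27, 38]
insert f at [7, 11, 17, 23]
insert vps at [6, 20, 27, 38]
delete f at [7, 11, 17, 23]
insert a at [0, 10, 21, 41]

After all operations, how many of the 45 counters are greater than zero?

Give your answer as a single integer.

Answer: 19

Derivation:
Step 1: insert qy at [1, 3, 8, 31] -> counters=[0,1,0,1,0,0,0,0,1,0,0,0,0,0,0,0,0,0,0,0,0,0,0,0,0,0,0,0,0,0,0,1,0,0,0,0,0,0,0,0,0,0,0,0,0]
Step 2: insert f at [7, 11, 17, 23] -> counters=[0,1,0,1,0,0,0,1,1,0,0,1,0,0,0,0,0,1,0,0,0,0,0,1,0,0,0,0,0,0,0,1,0,0,0,0,0,0,0,0,0,0,0,0,0]
Step 3: insert o at [5, 6, 17, 26] -> counters=[0,1,0,1,0,1,1,1,1,0,0,1,0,0,0,0,0,2,0,0,0,0,0,1,0,0,1,0,0,0,0,1,0,0,0,0,0,0,0,0,0,0,0,0,0]
Step 4: insert a at [0, 10, 21, 41] -> counters=[1,1,0,1,0,1,1,1,1,0,1,1,0,0,0,0,0,2,0,0,0,1,0,1,0,0,1,0,0,0,0,1,0,0,0,0,0,0,0,0,0,1,0,0,0]
Step 5: insert vps at [6, 20, 27, 38] -> counters=[1,1,0,1,0,1,2,1,1,0,1,1,0,0,0,0,0,2,0,0,1,1,0,1,0,0,1,1,0,0,0,1,0,0,0,0,0,0,1,0,0,1,0,0,0]
Step 6: insert zq at [14, 27, 28, 30] -> counters=[1,1,0,1,0,1,2,1,1,0,1,1,0,0,1,0,0,2,0,0,1,1,0,1,0,0,1,2,1,0,1,1,0,0,0,0,0,0,1,0,0,1,0,0,0]
Step 7: insert vps at [6, 20, 27, 38] -> counters=[1,1,0,1,0,1,3,1,1,0,1,1,0,0,1,0,0,2,0,0,2,1,0,1,0,0,1,3,1,0,1,1,0,0,0,0,0,0,2,0,0,1,0,0,0]
Step 8: insert f at [7, 11, 17, 23] -> counters=[1,1,0,1,0,1,3,2,1,0,1,2,0,0,1,0,0,3,0,0,2,1,0,2,0,0,1,3,1,0,1,1,0,0,0,0,0,0,2,0,0,1,0,0,0]
Step 9: delete vps at [6, 20, 27, 38] -> counters=[1,1,0,1,0,1,2,2,1,0,1,2,0,0,1,0,0,3,0,0,1,1,0,2,0,0,1,2,1,0,1,1,0,0,0,0,0,0,1,0,0,1,0,0,0]
Step 10: insert zq at [14, 27, 28, 30] -> counters=[1,1,0,1,0,1,2,2,1,0,1,2,0,0,2,0,0,3,0,0,1,1,0,2,0,0,1,3,2,0,2,1,0,0,0,0,0,0,1,0,0,1,0,0,0]
Step 11: delete vps at [6, 20, 27, 38] -> counters=[1,1,0,1,0,1,1,2,1,0,1,2,0,0,2,0,0,3,0,0,0,1,0,2,0,0,1,2,2,0,2,1,0,0,0,0,0,0,0,0,0,1,0,0,0]
Step 12: delete o at [5, 6, 17, 26] -> counters=[1,1,0,1,0,0,0,2,1,0,1,2,0,0,2,0,0,2,0,0,0,1,0,2,0,0,0,2,2,0,2,1,0,0,0,0,0,0,0,0,0,1,0,0,0]
Step 13: delete zq at [14, 27, 28, 30] -> counters=[1,1,0,1,0,0,0,2,1,0,1,2,0,0,1,0,0,2,0,0,0,1,0,2,0,0,0,1,1,0,1,1,0,0,0,0,0,0,0,0,0,1,0,0,0]
Step 14: insert vps at [6, 20, 27, 38] -> counters=[1,1,0,1,0,0,1,2,1,0,1,2,0,0,1,0,0,2,0,0,1,1,0,2,0,0,0,2,1,0,1,1,0,0,0,0,0,0,1,0,0,1,0,0,0]
Step 15: insert f at [7, 11, 17, 23] -> counters=[1,1,0,1,0,0,1,3,1,0,1,3,0,0,1,0,0,3,0,0,1,1,0,3,0,0,0,2,1,0,1,1,0,0,0,0,0,0,1,0,0,1,0,0,0]
Step 16: insert vps at [6, 20, 27, 38] -> counters=[1,1,0,1,0,0,2,3,1,0,1,3,0,0,1,0,0,3,0,0,2,1,0,3,0,0,0,3,1,0,1,1,0,0,0,0,0,0,2,0,0,1,0,0,0]
Step 17: delete f at [7, 11, 17, 23] -> counters=[1,1,0,1,0,0,2,2,1,0,1,2,0,0,1,0,0,2,0,0,2,1,0,2,0,0,0,3,1,0,1,1,0,0,0,0,0,0,2,0,0,1,0,0,0]
Step 18: insert a at [0, 10, 21, 41] -> counters=[2,1,0,1,0,0,2,2,1,0,2,2,0,0,1,0,0,2,0,0,2,2,0,2,0,0,0,3,1,0,1,1,0,0,0,0,0,0,2,0,0,2,0,0,0]
Final counters=[2,1,0,1,0,0,2,2,1,0,2,2,0,0,1,0,0,2,0,0,2,2,0,2,0,0,0,3,1,0,1,1,0,0,0,0,0,0,2,0,0,2,0,0,0] -> 19 nonzero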